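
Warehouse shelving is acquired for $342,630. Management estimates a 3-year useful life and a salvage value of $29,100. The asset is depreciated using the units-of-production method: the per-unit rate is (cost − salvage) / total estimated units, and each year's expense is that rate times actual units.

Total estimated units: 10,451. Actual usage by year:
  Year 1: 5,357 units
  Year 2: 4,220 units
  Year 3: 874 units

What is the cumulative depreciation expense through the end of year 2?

$287,310

Depreciable base = $342,630 − $29,100 = $313,530.
Rate = $313,530 / 10,451 units = $30 per unit.
Year 1: 5,357 × $30 = $160,710. Book value $181,920.
Year 2: 4,220 × $30 = $126,600. Book value $55,320.
Accumulated through year 2 = $342,630 − $55,320 = $287,310.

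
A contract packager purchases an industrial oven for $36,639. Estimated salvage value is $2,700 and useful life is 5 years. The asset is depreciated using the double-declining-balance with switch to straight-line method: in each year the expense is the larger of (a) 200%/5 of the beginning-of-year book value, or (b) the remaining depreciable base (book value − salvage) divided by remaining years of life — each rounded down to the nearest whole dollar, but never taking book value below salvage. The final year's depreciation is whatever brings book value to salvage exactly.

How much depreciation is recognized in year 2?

Depreciable base = $36,639 − $2,700 = $33,939.
Year 1: DB = ⌊$36,639 × 200%/5⌋ = $14,655; SL = ⌊$33,939/5⌋ = $6,787 → take DB $14,655. Book value $21,984.
Year 2: DB = ⌊$21,984 × 200%/5⌋ = $8,793; SL = ⌊$19,284/4⌋ = $4,821 → take DB $8,793. Book value $13,191.

$8,793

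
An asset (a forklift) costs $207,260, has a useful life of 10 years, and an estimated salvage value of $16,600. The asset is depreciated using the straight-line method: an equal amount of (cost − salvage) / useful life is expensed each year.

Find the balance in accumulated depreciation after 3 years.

Depreciable base = $207,260 − $16,600 = $190,660.
Annual expense = $190,660 / 10 = $19,066.
End of year 1: book value $188,194.
End of year 2: book value $169,128.
End of year 3: book value $150,062.
Accumulated through year 3 = $207,260 − $150,062 = $57,198.

$57,198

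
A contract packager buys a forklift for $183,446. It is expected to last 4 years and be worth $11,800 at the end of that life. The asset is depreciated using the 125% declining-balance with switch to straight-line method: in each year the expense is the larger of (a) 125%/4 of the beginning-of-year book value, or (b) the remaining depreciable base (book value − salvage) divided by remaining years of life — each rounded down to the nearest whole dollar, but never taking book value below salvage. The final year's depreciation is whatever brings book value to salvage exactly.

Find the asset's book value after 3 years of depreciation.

Depreciable base = $183,446 − $11,800 = $171,646.
Year 1: DB = ⌊$183,446 × 125%/4⌋ = $57,326; SL = ⌊$171,646/4⌋ = $42,911 → take DB $57,326. Book value $126,120.
Year 2: DB = ⌊$126,120 × 125%/4⌋ = $39,412; SL = ⌊$114,320/3⌋ = $38,106 → take DB $39,412. Book value $86,708.
Year 3: DB = ⌊$86,708 × 125%/4⌋ = $27,096; SL = ⌊$74,908/2⌋ = $37,454 → take SL $37,454. Book value $49,254.

$49,254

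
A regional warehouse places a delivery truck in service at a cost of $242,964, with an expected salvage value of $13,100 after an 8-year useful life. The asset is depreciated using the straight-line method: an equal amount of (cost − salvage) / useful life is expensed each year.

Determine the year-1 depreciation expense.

$28,733

Depreciable base = $242,964 − $13,100 = $229,864.
Annual expense = $229,864 / 8 = $28,733.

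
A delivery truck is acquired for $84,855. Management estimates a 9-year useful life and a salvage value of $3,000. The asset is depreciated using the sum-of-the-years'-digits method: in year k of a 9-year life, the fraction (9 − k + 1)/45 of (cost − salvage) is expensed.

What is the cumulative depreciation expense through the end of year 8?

$80,036

Depreciable base = $84,855 − $3,000 = $81,855.
Sum of the years' digits = 9+8+7+6+5+4+3+2+1 = 45.
Year 1: $81,855 × 9/45 = $16,371. Book value $68,484.
Year 2: $81,855 × 8/45 = $14,552. Book value $53,932.
Year 3: $81,855 × 7/45 = $12,733. Book value $41,199.
Year 4: $81,855 × 6/45 = $10,914. Book value $30,285.
Year 5: $81,855 × 5/45 = $9,095. Book value $21,190.
Year 6: $81,855 × 4/45 = $7,276. Book value $13,914.
Year 7: $81,855 × 3/45 = $5,457. Book value $8,457.
Year 8: $81,855 × 2/45 = $3,638. Book value $4,819.
Accumulated through year 8 = $84,855 − $4,819 = $80,036.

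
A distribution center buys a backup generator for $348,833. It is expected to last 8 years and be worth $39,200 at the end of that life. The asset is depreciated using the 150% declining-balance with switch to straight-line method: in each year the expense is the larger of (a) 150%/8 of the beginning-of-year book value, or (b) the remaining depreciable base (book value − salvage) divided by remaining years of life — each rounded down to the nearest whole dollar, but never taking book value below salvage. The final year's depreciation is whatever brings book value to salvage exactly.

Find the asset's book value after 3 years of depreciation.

Depreciable base = $348,833 − $39,200 = $309,633.
Year 1: DB = ⌊$348,833 × 150%/8⌋ = $65,406; SL = ⌊$309,633/8⌋ = $38,704 → take DB $65,406. Book value $283,427.
Year 2: DB = ⌊$283,427 × 150%/8⌋ = $53,142; SL = ⌊$244,227/7⌋ = $34,889 → take DB $53,142. Book value $230,285.
Year 3: DB = ⌊$230,285 × 150%/8⌋ = $43,178; SL = ⌊$191,085/6⌋ = $31,847 → take DB $43,178. Book value $187,107.

$187,107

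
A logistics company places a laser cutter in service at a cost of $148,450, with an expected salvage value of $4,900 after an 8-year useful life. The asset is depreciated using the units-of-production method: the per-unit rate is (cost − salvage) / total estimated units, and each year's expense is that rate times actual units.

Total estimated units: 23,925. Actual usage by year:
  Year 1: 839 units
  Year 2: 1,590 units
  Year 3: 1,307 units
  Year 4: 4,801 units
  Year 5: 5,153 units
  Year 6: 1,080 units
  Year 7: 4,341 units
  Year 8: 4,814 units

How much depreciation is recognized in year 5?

$30,918

Depreciable base = $148,450 − $4,900 = $143,550.
Rate = $143,550 / 23,925 units = $6 per unit.
Year 1: 839 × $6 = $5,034. Book value $143,416.
Year 2: 1,590 × $6 = $9,540. Book value $133,876.
Year 3: 1,307 × $6 = $7,842. Book value $126,034.
Year 4: 4,801 × $6 = $28,806. Book value $97,228.
Year 5: 5,153 × $6 = $30,918. Book value $66,310.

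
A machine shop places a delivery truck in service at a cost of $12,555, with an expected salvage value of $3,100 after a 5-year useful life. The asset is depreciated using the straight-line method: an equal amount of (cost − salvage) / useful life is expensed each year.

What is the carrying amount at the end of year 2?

Depreciable base = $12,555 − $3,100 = $9,455.
Annual expense = $9,455 / 5 = $1,891.
End of year 1: book value $10,664.
End of year 2: book value $8,773.

$8,773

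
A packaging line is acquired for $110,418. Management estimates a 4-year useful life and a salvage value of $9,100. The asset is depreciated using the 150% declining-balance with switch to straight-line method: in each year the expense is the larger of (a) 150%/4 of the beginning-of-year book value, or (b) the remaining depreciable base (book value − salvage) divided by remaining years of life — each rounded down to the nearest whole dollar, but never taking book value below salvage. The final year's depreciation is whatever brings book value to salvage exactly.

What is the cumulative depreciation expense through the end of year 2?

Depreciable base = $110,418 − $9,100 = $101,318.
Year 1: DB = ⌊$110,418 × 150%/4⌋ = $41,406; SL = ⌊$101,318/4⌋ = $25,329 → take DB $41,406. Book value $69,012.
Year 2: DB = ⌊$69,012 × 150%/4⌋ = $25,879; SL = ⌊$59,912/3⌋ = $19,970 → take DB $25,879. Book value $43,133.
Accumulated through year 2 = $110,418 − $43,133 = $67,285.

$67,285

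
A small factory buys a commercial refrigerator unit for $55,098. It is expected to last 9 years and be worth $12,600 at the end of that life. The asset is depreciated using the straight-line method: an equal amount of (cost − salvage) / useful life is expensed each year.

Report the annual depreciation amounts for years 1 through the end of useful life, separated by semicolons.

$4,722; $4,722; $4,722; $4,722; $4,722; $4,722; $4,722; $4,722; $4,722

Depreciable base = $55,098 − $12,600 = $42,498.
Annual expense = $42,498 / 9 = $4,722.
End of year 1: book value $50,376.
End of year 2: book value $45,654.
End of year 3: book value $40,932.
End of year 4: book value $36,210.
End of year 5: book value $31,488.
End of year 6: book value $26,766.
End of year 7: book value $22,044.
End of year 8: book value $17,322.
End of year 9: book value $12,600.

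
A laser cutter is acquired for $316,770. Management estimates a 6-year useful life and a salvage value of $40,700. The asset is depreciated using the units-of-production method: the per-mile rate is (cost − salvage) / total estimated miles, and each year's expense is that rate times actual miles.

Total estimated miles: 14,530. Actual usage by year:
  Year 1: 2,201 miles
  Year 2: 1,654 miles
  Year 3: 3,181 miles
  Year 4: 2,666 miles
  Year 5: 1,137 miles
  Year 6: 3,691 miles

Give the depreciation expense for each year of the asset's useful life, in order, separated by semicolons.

$41,819; $31,426; $60,439; $50,654; $21,603; $70,129

Depreciable base = $316,770 − $40,700 = $276,070.
Rate = $276,070 / 14,530 miles = $19 per mile.
Year 1: 2,201 × $19 = $41,819. Book value $274,951.
Year 2: 1,654 × $19 = $31,426. Book value $243,525.
Year 3: 3,181 × $19 = $60,439. Book value $183,086.
Year 4: 2,666 × $19 = $50,654. Book value $132,432.
Year 5: 1,137 × $19 = $21,603. Book value $110,829.
Year 6: 3,691 × $19 = $70,129. Book value $40,700.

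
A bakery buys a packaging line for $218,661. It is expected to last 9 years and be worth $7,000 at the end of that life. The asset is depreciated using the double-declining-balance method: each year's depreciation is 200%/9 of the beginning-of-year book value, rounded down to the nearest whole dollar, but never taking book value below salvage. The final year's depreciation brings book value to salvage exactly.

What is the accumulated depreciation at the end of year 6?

$170,252

Depreciable base = $218,661 − $7,000 = $211,661.
Year 1: ⌊$218,661 × 200%/9⌋ = $48,591. Book value $170,070.
Year 2: ⌊$170,070 × 200%/9⌋ = $37,793. Book value $132,277.
Year 3: ⌊$132,277 × 200%/9⌋ = $29,394. Book value $102,883.
Year 4: ⌊$102,883 × 200%/9⌋ = $22,862. Book value $80,021.
Year 5: ⌊$80,021 × 200%/9⌋ = $17,782. Book value $62,239.
Year 6: ⌊$62,239 × 200%/9⌋ = $13,830. Book value $48,409.
Accumulated through year 6 = $218,661 − $48,409 = $170,252.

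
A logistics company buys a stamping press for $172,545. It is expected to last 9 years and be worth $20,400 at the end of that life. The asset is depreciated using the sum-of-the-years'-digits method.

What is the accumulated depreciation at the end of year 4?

Depreciable base = $172,545 − $20,400 = $152,145.
Sum of the years' digits = 9+8+7+6+5+4+3+2+1 = 45.
Year 1: $152,145 × 9/45 = $30,429. Book value $142,116.
Year 2: $152,145 × 8/45 = $27,048. Book value $115,068.
Year 3: $152,145 × 7/45 = $23,667. Book value $91,401.
Year 4: $152,145 × 6/45 = $20,286. Book value $71,115.
Accumulated through year 4 = $172,545 − $71,115 = $101,430.

$101,430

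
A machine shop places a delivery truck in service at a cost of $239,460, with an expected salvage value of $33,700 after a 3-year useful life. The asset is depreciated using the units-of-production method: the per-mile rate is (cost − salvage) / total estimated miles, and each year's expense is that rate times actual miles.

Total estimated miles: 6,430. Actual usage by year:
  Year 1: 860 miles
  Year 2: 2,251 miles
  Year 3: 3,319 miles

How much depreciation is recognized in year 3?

Depreciable base = $239,460 − $33,700 = $205,760.
Rate = $205,760 / 6,430 miles = $32 per mile.
Year 1: 860 × $32 = $27,520. Book value $211,940.
Year 2: 2,251 × $32 = $72,032. Book value $139,908.
Year 3: 3,319 × $32 = $106,208. Book value $33,700.

$106,208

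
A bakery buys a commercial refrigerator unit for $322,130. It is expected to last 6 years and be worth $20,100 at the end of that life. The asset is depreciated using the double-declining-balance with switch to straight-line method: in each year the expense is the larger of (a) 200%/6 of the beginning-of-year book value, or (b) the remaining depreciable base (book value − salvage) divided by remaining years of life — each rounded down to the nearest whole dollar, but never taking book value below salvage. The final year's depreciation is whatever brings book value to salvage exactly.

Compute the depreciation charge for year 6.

$21,766

Depreciable base = $322,130 − $20,100 = $302,030.
Year 1: DB = ⌊$322,130 × 200%/6⌋ = $107,376; SL = ⌊$302,030/6⌋ = $50,338 → take DB $107,376. Book value $214,754.
Year 2: DB = ⌊$214,754 × 200%/6⌋ = $71,584; SL = ⌊$194,654/5⌋ = $38,930 → take DB $71,584. Book value $143,170.
Year 3: DB = ⌊$143,170 × 200%/6⌋ = $47,723; SL = ⌊$123,070/4⌋ = $30,767 → take DB $47,723. Book value $95,447.
Year 4: DB = ⌊$95,447 × 200%/6⌋ = $31,815; SL = ⌊$75,347/3⌋ = $25,115 → take DB $31,815. Book value $63,632.
Year 5: DB = ⌊$63,632 × 200%/6⌋ = $21,210; SL = ⌊$43,532/2⌋ = $21,766 → take SL $21,766. Book value $41,866.
Year 6 (final): $41,866 − $20,100 = $21,766. Book value $20,100.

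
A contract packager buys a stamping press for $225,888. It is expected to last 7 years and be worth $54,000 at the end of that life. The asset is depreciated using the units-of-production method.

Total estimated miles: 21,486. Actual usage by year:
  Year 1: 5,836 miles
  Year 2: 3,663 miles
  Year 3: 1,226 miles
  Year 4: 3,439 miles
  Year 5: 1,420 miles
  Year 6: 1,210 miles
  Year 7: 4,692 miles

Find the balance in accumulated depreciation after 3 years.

Depreciable base = $225,888 − $54,000 = $171,888.
Rate = $171,888 / 21,486 miles = $8 per mile.
Year 1: 5,836 × $8 = $46,688. Book value $179,200.
Year 2: 3,663 × $8 = $29,304. Book value $149,896.
Year 3: 1,226 × $8 = $9,808. Book value $140,088.
Accumulated through year 3 = $225,888 − $140,088 = $85,800.

$85,800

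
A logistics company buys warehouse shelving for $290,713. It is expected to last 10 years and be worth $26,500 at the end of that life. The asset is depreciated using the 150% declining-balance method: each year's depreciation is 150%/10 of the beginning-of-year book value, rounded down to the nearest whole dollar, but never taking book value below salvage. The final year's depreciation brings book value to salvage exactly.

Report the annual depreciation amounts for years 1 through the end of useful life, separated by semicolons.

Depreciable base = $290,713 − $26,500 = $264,213.
Year 1: ⌊$290,713 × 150%/10⌋ = $43,606. Book value $247,107.
Year 2: ⌊$247,107 × 150%/10⌋ = $37,066. Book value $210,041.
Year 3: ⌊$210,041 × 150%/10⌋ = $31,506. Book value $178,535.
Year 4: ⌊$178,535 × 150%/10⌋ = $26,780. Book value $151,755.
Year 5: ⌊$151,755 × 150%/10⌋ = $22,763. Book value $128,992.
Year 6: ⌊$128,992 × 150%/10⌋ = $19,348. Book value $109,644.
Year 7: ⌊$109,644 × 150%/10⌋ = $16,446. Book value $93,198.
Year 8: ⌊$93,198 × 150%/10⌋ = $13,979. Book value $79,219.
Year 9: ⌊$79,219 × 150%/10⌋ = $11,882. Book value $67,337.
Year 10 (final): $67,337 − $26,500 = $40,837. Book value $26,500.

$43,606; $37,066; $31,506; $26,780; $22,763; $19,348; $16,446; $13,979; $11,882; $40,837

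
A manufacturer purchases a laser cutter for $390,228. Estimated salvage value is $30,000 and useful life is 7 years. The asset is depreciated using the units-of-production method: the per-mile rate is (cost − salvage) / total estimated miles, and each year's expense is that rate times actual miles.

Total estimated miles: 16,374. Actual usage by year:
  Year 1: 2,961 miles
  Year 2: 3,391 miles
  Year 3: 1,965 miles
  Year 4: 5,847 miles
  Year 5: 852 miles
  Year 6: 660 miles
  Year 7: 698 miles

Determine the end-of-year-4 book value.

Depreciable base = $390,228 − $30,000 = $360,228.
Rate = $360,228 / 16,374 miles = $22 per mile.
Year 1: 2,961 × $22 = $65,142. Book value $325,086.
Year 2: 3,391 × $22 = $74,602. Book value $250,484.
Year 3: 1,965 × $22 = $43,230. Book value $207,254.
Year 4: 5,847 × $22 = $128,634. Book value $78,620.

$78,620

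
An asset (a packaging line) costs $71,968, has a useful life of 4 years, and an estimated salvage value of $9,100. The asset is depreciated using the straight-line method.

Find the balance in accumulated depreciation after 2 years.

$31,434

Depreciable base = $71,968 − $9,100 = $62,868.
Annual expense = $62,868 / 4 = $15,717.
End of year 1: book value $56,251.
End of year 2: book value $40,534.
Accumulated through year 2 = $71,968 − $40,534 = $31,434.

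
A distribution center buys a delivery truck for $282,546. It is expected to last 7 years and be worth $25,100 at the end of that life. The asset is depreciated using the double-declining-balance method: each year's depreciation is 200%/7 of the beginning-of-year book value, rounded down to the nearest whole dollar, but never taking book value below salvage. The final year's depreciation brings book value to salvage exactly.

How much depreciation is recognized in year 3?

Depreciable base = $282,546 − $25,100 = $257,446.
Year 1: ⌊$282,546 × 200%/7⌋ = $80,727. Book value $201,819.
Year 2: ⌊$201,819 × 200%/7⌋ = $57,662. Book value $144,157.
Year 3: ⌊$144,157 × 200%/7⌋ = $41,187. Book value $102,970.

$41,187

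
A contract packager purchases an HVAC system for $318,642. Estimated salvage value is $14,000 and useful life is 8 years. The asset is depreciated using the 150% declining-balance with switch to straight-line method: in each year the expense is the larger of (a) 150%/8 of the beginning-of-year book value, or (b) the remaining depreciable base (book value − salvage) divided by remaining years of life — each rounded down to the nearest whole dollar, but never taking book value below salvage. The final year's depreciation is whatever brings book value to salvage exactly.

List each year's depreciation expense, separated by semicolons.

Depreciable base = $318,642 − $14,000 = $304,642.
Year 1: DB = ⌊$318,642 × 150%/8⌋ = $59,745; SL = ⌊$304,642/8⌋ = $38,080 → take DB $59,745. Book value $258,897.
Year 2: DB = ⌊$258,897 × 150%/8⌋ = $48,543; SL = ⌊$244,897/7⌋ = $34,985 → take DB $48,543. Book value $210,354.
Year 3: DB = ⌊$210,354 × 150%/8⌋ = $39,441; SL = ⌊$196,354/6⌋ = $32,725 → take DB $39,441. Book value $170,913.
Year 4: DB = ⌊$170,913 × 150%/8⌋ = $32,046; SL = ⌊$156,913/5⌋ = $31,382 → take DB $32,046. Book value $138,867.
Year 5: DB = ⌊$138,867 × 150%/8⌋ = $26,037; SL = ⌊$124,867/4⌋ = $31,216 → take SL $31,216. Book value $107,651.
Year 6: DB = ⌊$107,651 × 150%/8⌋ = $20,184; SL = ⌊$93,651/3⌋ = $31,217 → take SL $31,217. Book value $76,434.
Year 7: DB = ⌊$76,434 × 150%/8⌋ = $14,331; SL = ⌊$62,434/2⌋ = $31,217 → take SL $31,217. Book value $45,217.
Year 8 (final): $45,217 − $14,000 = $31,217. Book value $14,000.

$59,745; $48,543; $39,441; $32,046; $31,216; $31,217; $31,217; $31,217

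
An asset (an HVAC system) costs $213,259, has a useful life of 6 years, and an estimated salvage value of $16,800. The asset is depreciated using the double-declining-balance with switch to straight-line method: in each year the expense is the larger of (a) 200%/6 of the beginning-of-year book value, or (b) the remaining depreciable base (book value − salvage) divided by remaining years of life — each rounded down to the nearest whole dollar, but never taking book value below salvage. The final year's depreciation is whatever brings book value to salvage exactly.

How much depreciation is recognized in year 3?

Depreciable base = $213,259 − $16,800 = $196,459.
Year 1: DB = ⌊$213,259 × 200%/6⌋ = $71,086; SL = ⌊$196,459/6⌋ = $32,743 → take DB $71,086. Book value $142,173.
Year 2: DB = ⌊$142,173 × 200%/6⌋ = $47,391; SL = ⌊$125,373/5⌋ = $25,074 → take DB $47,391. Book value $94,782.
Year 3: DB = ⌊$94,782 × 200%/6⌋ = $31,594; SL = ⌊$77,982/4⌋ = $19,495 → take DB $31,594. Book value $63,188.

$31,594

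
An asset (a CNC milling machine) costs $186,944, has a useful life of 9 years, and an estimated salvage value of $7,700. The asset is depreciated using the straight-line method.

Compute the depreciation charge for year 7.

Depreciable base = $186,944 − $7,700 = $179,244.
Annual expense = $179,244 / 9 = $19,916.

$19,916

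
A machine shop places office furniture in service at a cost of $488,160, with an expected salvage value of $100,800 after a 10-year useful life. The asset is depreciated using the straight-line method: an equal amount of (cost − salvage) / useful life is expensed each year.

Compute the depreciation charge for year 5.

Depreciable base = $488,160 − $100,800 = $387,360.
Annual expense = $387,360 / 10 = $38,736.

$38,736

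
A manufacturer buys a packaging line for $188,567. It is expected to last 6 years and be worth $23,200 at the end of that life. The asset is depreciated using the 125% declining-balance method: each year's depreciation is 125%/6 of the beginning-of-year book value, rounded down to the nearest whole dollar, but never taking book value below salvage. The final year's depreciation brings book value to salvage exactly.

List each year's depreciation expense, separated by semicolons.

$39,284; $31,100; $24,621; $19,492; $15,431; $35,439

Depreciable base = $188,567 − $23,200 = $165,367.
Year 1: ⌊$188,567 × 125%/6⌋ = $39,284. Book value $149,283.
Year 2: ⌊$149,283 × 125%/6⌋ = $31,100. Book value $118,183.
Year 3: ⌊$118,183 × 125%/6⌋ = $24,621. Book value $93,562.
Year 4: ⌊$93,562 × 125%/6⌋ = $19,492. Book value $74,070.
Year 5: ⌊$74,070 × 125%/6⌋ = $15,431. Book value $58,639.
Year 6 (final): $58,639 − $23,200 = $35,439. Book value $23,200.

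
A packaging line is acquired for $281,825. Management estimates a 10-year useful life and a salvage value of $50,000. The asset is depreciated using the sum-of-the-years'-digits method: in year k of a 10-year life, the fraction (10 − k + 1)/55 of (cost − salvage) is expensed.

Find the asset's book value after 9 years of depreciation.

Depreciable base = $281,825 − $50,000 = $231,825.
Sum of the years' digits = 10+9+8+7+6+5+4+3+2+1 = 55.
Year 1: $231,825 × 10/55 = $42,150. Book value $239,675.
Year 2: $231,825 × 9/55 = $37,935. Book value $201,740.
Year 3: $231,825 × 8/55 = $33,720. Book value $168,020.
Year 4: $231,825 × 7/55 = $29,505. Book value $138,515.
Year 5: $231,825 × 6/55 = $25,290. Book value $113,225.
Year 6: $231,825 × 5/55 = $21,075. Book value $92,150.
Year 7: $231,825 × 4/55 = $16,860. Book value $75,290.
Year 8: $231,825 × 3/55 = $12,645. Book value $62,645.
Year 9: $231,825 × 2/55 = $8,430. Book value $54,215.

$54,215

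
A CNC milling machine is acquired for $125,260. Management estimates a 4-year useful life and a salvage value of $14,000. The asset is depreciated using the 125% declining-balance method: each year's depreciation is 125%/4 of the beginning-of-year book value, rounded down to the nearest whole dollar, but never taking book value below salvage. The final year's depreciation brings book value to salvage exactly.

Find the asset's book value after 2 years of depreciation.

$59,206

Depreciable base = $125,260 − $14,000 = $111,260.
Year 1: ⌊$125,260 × 125%/4⌋ = $39,143. Book value $86,117.
Year 2: ⌊$86,117 × 125%/4⌋ = $26,911. Book value $59,206.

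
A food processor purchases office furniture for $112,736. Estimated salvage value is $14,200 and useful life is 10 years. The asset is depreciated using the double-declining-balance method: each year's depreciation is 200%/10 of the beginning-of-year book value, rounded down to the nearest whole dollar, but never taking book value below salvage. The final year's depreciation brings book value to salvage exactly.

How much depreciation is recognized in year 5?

$9,235

Depreciable base = $112,736 − $14,200 = $98,536.
Year 1: ⌊$112,736 × 200%/10⌋ = $22,547. Book value $90,189.
Year 2: ⌊$90,189 × 200%/10⌋ = $18,037. Book value $72,152.
Year 3: ⌊$72,152 × 200%/10⌋ = $14,430. Book value $57,722.
Year 4: ⌊$57,722 × 200%/10⌋ = $11,544. Book value $46,178.
Year 5: ⌊$46,178 × 200%/10⌋ = $9,235. Book value $36,943.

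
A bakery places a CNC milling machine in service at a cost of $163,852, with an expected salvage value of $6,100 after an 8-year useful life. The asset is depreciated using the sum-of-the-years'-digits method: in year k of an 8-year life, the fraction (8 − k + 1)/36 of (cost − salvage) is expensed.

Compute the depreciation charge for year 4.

$21,910

Depreciable base = $163,852 − $6,100 = $157,752.
Sum of the years' digits = 8+7+6+5+4+3+2+1 = 36.
Year 1: $157,752 × 8/36 = $35,056. Book value $128,796.
Year 2: $157,752 × 7/36 = $30,674. Book value $98,122.
Year 3: $157,752 × 6/36 = $26,292. Book value $71,830.
Year 4: $157,752 × 5/36 = $21,910. Book value $49,920.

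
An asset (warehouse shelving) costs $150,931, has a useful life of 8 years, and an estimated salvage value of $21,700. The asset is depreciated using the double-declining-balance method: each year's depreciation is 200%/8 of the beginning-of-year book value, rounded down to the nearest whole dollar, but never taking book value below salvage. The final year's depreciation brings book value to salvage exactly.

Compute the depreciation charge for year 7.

$5,164

Depreciable base = $150,931 − $21,700 = $129,231.
Year 1: ⌊$150,931 × 200%/8⌋ = $37,732. Book value $113,199.
Year 2: ⌊$113,199 × 200%/8⌋ = $28,299. Book value $84,900.
Year 3: ⌊$84,900 × 200%/8⌋ = $21,225. Book value $63,675.
Year 4: ⌊$63,675 × 200%/8⌋ = $15,918. Book value $47,757.
Year 5: ⌊$47,757 × 200%/8⌋ = $11,939. Book value $35,818.
Year 6: ⌊$35,818 × 200%/8⌋ = $8,954. Book value $26,864.
Year 7: ⌊$26,864 × 200%/8⌋ = $6,716, capped at $5,164. Book value $21,700.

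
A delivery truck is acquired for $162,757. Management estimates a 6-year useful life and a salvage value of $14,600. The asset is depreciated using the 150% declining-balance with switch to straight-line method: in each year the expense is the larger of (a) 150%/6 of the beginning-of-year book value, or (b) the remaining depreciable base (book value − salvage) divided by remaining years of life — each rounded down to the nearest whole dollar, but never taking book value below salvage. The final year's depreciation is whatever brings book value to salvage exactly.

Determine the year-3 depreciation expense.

$22,887

Depreciable base = $162,757 − $14,600 = $148,157.
Year 1: DB = ⌊$162,757 × 150%/6⌋ = $40,689; SL = ⌊$148,157/6⌋ = $24,692 → take DB $40,689. Book value $122,068.
Year 2: DB = ⌊$122,068 × 150%/6⌋ = $30,517; SL = ⌊$107,468/5⌋ = $21,493 → take DB $30,517. Book value $91,551.
Year 3: DB = ⌊$91,551 × 150%/6⌋ = $22,887; SL = ⌊$76,951/4⌋ = $19,237 → take DB $22,887. Book value $68,664.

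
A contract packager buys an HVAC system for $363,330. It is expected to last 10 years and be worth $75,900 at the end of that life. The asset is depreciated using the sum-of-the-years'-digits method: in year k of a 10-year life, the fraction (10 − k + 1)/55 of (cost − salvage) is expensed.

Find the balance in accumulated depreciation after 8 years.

Depreciable base = $363,330 − $75,900 = $287,430.
Sum of the years' digits = 10+9+8+7+6+5+4+3+2+1 = 55.
Year 1: $287,430 × 10/55 = $52,260. Book value $311,070.
Year 2: $287,430 × 9/55 = $47,034. Book value $264,036.
Year 3: $287,430 × 8/55 = $41,808. Book value $222,228.
Year 4: $287,430 × 7/55 = $36,582. Book value $185,646.
Year 5: $287,430 × 6/55 = $31,356. Book value $154,290.
Year 6: $287,430 × 5/55 = $26,130. Book value $128,160.
Year 7: $287,430 × 4/55 = $20,904. Book value $107,256.
Year 8: $287,430 × 3/55 = $15,678. Book value $91,578.
Accumulated through year 8 = $363,330 − $91,578 = $271,752.

$271,752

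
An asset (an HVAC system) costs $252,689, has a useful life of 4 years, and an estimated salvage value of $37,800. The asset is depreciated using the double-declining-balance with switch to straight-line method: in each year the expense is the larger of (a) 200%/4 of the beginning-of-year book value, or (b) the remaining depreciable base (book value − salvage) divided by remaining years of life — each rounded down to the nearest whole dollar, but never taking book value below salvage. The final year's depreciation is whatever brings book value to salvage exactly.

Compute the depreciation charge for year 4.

Depreciable base = $252,689 − $37,800 = $214,889.
Year 1: DB = ⌊$252,689 × 200%/4⌋ = $126,344; SL = ⌊$214,889/4⌋ = $53,722 → take DB $126,344. Book value $126,345.
Year 2: DB = ⌊$126,345 × 200%/4⌋ = $63,172; SL = ⌊$88,545/3⌋ = $29,515 → take DB $63,172. Book value $63,173.
Year 3: DB = ⌊$63,173 × 200%/4⌋ = $31,586; SL = ⌊$25,373/2⌋ = $12,686 → take DB $31,586, capped at $25,373. Book value $37,800.
Year 4 (final): $37,800 − $37,800 = $0. Book value $37,800.

$0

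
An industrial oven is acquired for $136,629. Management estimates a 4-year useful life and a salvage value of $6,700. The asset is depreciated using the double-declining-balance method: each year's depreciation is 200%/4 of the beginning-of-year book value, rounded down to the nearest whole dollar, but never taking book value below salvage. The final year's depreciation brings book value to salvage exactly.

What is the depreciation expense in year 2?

Depreciable base = $136,629 − $6,700 = $129,929.
Year 1: ⌊$136,629 × 200%/4⌋ = $68,314. Book value $68,315.
Year 2: ⌊$68,315 × 200%/4⌋ = $34,157. Book value $34,158.

$34,157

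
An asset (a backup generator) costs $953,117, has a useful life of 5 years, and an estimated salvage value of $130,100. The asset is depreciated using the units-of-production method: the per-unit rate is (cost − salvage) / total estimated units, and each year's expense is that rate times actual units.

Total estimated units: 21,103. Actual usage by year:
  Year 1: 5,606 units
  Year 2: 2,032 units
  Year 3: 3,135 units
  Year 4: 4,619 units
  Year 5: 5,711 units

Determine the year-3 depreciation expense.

$122,265

Depreciable base = $953,117 − $130,100 = $823,017.
Rate = $823,017 / 21,103 units = $39 per unit.
Year 1: 5,606 × $39 = $218,634. Book value $734,483.
Year 2: 2,032 × $39 = $79,248. Book value $655,235.
Year 3: 3,135 × $39 = $122,265. Book value $532,970.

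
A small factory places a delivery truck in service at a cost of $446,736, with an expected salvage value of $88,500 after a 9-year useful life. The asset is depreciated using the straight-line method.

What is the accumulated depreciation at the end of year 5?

Depreciable base = $446,736 − $88,500 = $358,236.
Annual expense = $358,236 / 9 = $39,804.
End of year 1: book value $406,932.
End of year 2: book value $367,128.
End of year 3: book value $327,324.
End of year 4: book value $287,520.
End of year 5: book value $247,716.
Accumulated through year 5 = $446,736 − $247,716 = $199,020.

$199,020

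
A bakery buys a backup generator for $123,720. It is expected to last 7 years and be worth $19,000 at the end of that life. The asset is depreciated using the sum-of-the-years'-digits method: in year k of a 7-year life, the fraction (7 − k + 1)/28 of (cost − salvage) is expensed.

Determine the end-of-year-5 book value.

Depreciable base = $123,720 − $19,000 = $104,720.
Sum of the years' digits = 7+6+5+4+3+2+1 = 28.
Year 1: $104,720 × 7/28 = $26,180. Book value $97,540.
Year 2: $104,720 × 6/28 = $22,440. Book value $75,100.
Year 3: $104,720 × 5/28 = $18,700. Book value $56,400.
Year 4: $104,720 × 4/28 = $14,960. Book value $41,440.
Year 5: $104,720 × 3/28 = $11,220. Book value $30,220.

$30,220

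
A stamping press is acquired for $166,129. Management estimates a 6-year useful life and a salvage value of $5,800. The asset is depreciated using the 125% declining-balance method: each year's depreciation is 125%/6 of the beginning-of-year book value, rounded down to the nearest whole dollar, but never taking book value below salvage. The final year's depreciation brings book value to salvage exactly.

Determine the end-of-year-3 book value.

$82,429

Depreciable base = $166,129 − $5,800 = $160,329.
Year 1: ⌊$166,129 × 125%/6⌋ = $34,610. Book value $131,519.
Year 2: ⌊$131,519 × 125%/6⌋ = $27,399. Book value $104,120.
Year 3: ⌊$104,120 × 125%/6⌋ = $21,691. Book value $82,429.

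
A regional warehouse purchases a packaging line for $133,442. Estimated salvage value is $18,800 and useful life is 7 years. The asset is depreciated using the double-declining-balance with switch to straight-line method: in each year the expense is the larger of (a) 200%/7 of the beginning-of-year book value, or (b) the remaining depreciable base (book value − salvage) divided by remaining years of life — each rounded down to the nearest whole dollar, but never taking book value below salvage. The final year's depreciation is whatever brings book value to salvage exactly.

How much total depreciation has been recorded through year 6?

Depreciable base = $133,442 − $18,800 = $114,642.
Year 1: DB = ⌊$133,442 × 200%/7⌋ = $38,126; SL = ⌊$114,642/7⌋ = $16,377 → take DB $38,126. Book value $95,316.
Year 2: DB = ⌊$95,316 × 200%/7⌋ = $27,233; SL = ⌊$76,516/6⌋ = $12,752 → take DB $27,233. Book value $68,083.
Year 3: DB = ⌊$68,083 × 200%/7⌋ = $19,452; SL = ⌊$49,283/5⌋ = $9,856 → take DB $19,452. Book value $48,631.
Year 4: DB = ⌊$48,631 × 200%/7⌋ = $13,894; SL = ⌊$29,831/4⌋ = $7,457 → take DB $13,894. Book value $34,737.
Year 5: DB = ⌊$34,737 × 200%/7⌋ = $9,924; SL = ⌊$15,937/3⌋ = $5,312 → take DB $9,924. Book value $24,813.
Year 6: DB = ⌊$24,813 × 200%/7⌋ = $7,089; SL = ⌊$6,013/2⌋ = $3,006 → take DB $7,089, capped at $6,013. Book value $18,800.
Accumulated through year 6 = $133,442 − $18,800 = $114,642.

$114,642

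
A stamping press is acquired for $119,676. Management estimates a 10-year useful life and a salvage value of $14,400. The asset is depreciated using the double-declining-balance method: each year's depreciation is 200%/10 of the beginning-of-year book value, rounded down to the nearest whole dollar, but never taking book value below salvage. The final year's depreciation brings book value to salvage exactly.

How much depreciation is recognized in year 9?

Depreciable base = $119,676 − $14,400 = $105,276.
Year 1: ⌊$119,676 × 200%/10⌋ = $23,935. Book value $95,741.
Year 2: ⌊$95,741 × 200%/10⌋ = $19,148. Book value $76,593.
Year 3: ⌊$76,593 × 200%/10⌋ = $15,318. Book value $61,275.
Year 4: ⌊$61,275 × 200%/10⌋ = $12,255. Book value $49,020.
Year 5: ⌊$49,020 × 200%/10⌋ = $9,804. Book value $39,216.
Year 6: ⌊$39,216 × 200%/10⌋ = $7,843. Book value $31,373.
Year 7: ⌊$31,373 × 200%/10⌋ = $6,274. Book value $25,099.
Year 8: ⌊$25,099 × 200%/10⌋ = $5,019. Book value $20,080.
Year 9: ⌊$20,080 × 200%/10⌋ = $4,016. Book value $16,064.

$4,016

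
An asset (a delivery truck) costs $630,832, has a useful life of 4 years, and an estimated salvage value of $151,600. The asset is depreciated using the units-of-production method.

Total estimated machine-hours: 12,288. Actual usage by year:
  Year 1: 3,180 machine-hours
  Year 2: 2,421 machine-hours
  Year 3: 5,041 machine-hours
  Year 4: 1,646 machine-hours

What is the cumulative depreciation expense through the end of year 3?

$415,038

Depreciable base = $630,832 − $151,600 = $479,232.
Rate = $479,232 / 12,288 machine-hours = $39 per machine-hour.
Year 1: 3,180 × $39 = $124,020. Book value $506,812.
Year 2: 2,421 × $39 = $94,419. Book value $412,393.
Year 3: 5,041 × $39 = $196,599. Book value $215,794.
Accumulated through year 3 = $630,832 − $215,794 = $415,038.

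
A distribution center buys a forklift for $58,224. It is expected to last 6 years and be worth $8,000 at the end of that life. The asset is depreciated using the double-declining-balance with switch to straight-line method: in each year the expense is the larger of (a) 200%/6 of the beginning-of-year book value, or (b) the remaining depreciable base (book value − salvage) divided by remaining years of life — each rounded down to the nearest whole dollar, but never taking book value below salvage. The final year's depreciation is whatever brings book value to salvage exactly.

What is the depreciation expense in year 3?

$8,626

Depreciable base = $58,224 − $8,000 = $50,224.
Year 1: DB = ⌊$58,224 × 200%/6⌋ = $19,408; SL = ⌊$50,224/6⌋ = $8,370 → take DB $19,408. Book value $38,816.
Year 2: DB = ⌊$38,816 × 200%/6⌋ = $12,938; SL = ⌊$30,816/5⌋ = $6,163 → take DB $12,938. Book value $25,878.
Year 3: DB = ⌊$25,878 × 200%/6⌋ = $8,626; SL = ⌊$17,878/4⌋ = $4,469 → take DB $8,626. Book value $17,252.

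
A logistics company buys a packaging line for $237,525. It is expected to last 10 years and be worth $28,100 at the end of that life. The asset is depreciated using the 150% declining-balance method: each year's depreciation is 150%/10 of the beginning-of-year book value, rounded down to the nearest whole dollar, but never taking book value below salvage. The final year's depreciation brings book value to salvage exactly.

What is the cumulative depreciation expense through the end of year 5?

$132,131

Depreciable base = $237,525 − $28,100 = $209,425.
Year 1: ⌊$237,525 × 150%/10⌋ = $35,628. Book value $201,897.
Year 2: ⌊$201,897 × 150%/10⌋ = $30,284. Book value $171,613.
Year 3: ⌊$171,613 × 150%/10⌋ = $25,741. Book value $145,872.
Year 4: ⌊$145,872 × 150%/10⌋ = $21,880. Book value $123,992.
Year 5: ⌊$123,992 × 150%/10⌋ = $18,598. Book value $105,394.
Accumulated through year 5 = $237,525 − $105,394 = $132,131.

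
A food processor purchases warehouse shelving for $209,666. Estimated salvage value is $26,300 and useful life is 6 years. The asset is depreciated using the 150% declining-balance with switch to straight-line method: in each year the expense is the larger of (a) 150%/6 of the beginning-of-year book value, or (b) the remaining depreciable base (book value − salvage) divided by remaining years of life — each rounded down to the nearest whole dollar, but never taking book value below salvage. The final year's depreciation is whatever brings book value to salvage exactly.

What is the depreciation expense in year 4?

$22,113

Depreciable base = $209,666 − $26,300 = $183,366.
Year 1: DB = ⌊$209,666 × 150%/6⌋ = $52,416; SL = ⌊$183,366/6⌋ = $30,561 → take DB $52,416. Book value $157,250.
Year 2: DB = ⌊$157,250 × 150%/6⌋ = $39,312; SL = ⌊$130,950/5⌋ = $26,190 → take DB $39,312. Book value $117,938.
Year 3: DB = ⌊$117,938 × 150%/6⌋ = $29,484; SL = ⌊$91,638/4⌋ = $22,909 → take DB $29,484. Book value $88,454.
Year 4: DB = ⌊$88,454 × 150%/6⌋ = $22,113; SL = ⌊$62,154/3⌋ = $20,718 → take DB $22,113. Book value $66,341.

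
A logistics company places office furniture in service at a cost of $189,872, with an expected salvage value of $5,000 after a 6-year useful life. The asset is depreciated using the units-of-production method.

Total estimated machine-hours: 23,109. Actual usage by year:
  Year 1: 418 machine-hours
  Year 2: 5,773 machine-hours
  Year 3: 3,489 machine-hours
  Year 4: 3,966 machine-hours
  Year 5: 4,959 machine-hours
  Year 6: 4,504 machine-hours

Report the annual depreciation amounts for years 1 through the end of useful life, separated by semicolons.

$3,344; $46,184; $27,912; $31,728; $39,672; $36,032

Depreciable base = $189,872 − $5,000 = $184,872.
Rate = $184,872 / 23,109 machine-hours = $8 per machine-hour.
Year 1: 418 × $8 = $3,344. Book value $186,528.
Year 2: 5,773 × $8 = $46,184. Book value $140,344.
Year 3: 3,489 × $8 = $27,912. Book value $112,432.
Year 4: 3,966 × $8 = $31,728. Book value $80,704.
Year 5: 4,959 × $8 = $39,672. Book value $41,032.
Year 6: 4,504 × $8 = $36,032. Book value $5,000.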